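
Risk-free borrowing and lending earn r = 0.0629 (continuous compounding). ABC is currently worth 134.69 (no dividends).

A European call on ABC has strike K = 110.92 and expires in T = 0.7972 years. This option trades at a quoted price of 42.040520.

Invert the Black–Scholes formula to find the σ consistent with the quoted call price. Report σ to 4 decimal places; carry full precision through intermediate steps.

sigma = 0.5882

At σ = 0.5882 the Black–Scholes value reproduces the quote:
σ√T = 0.5882·√0.7972 = 0.525181
d₁ = (ln(S/K) + (r+σ²/2)T) / (σ√T) = (ln(134.69/110.92) + (0.0629+0.5882²/2)·0.7972) / 0.525181 = (0.194167 + 0.188051) / 0.525181 = 0.727784
d₂ = d₁ − σ√T = 0.727784 − 0.525181 = 0.202603
e^{−rT} = 0.951093
N(d₁) = 0.766627,  N(d₂) = 0.580277
V = S·N(d₁) − K·e^{−rT}·N(d₂) = 103.256987 − 61.216467 = 42.040520 (the quoted price), and the Black–Scholes price is strictly increasing in σ, so σ is unique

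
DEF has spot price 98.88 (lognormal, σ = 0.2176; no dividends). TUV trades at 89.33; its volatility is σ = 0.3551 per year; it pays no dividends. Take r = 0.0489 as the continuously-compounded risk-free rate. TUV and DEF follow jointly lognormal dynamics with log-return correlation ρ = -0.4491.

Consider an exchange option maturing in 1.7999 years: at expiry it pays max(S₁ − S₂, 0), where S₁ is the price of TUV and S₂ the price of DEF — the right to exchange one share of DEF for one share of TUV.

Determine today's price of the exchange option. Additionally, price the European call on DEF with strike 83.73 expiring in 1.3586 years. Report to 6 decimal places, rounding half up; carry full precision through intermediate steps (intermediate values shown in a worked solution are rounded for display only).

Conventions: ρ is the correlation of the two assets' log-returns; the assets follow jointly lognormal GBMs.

σ_eff = √(σ₁² + σ₂² − 2ρσ₁σ₂) = √(0.3551² + 0.2176² − 2·-0.4491·0.3551·0.2176) = 0.492798
d₁ = (ln(S₁/S₂) + (q₂ − q₁ + σ_eff²/2)T) / (σ_eff√T) = (ln(89.33/98.88) + (0.0 − 0.0 + 0.121425)·1.7999) / 0.661139 = 0.176941
d₂ = d₁ − σ_eff√T = 0.176941 − 0.661139 = -0.484198
N(d₁) = 0.570223,  N(d₂) = 0.314123
V = S₁·e^{−q₁T}·N(d₁) − S₂·e^{−q₂T}·N(d₂) = 50.937997 − 31.060460 = 19.877537
[vanilla: DEF call K=83.73]
σ√T = 0.2176·√1.3586 = 0.253632
d₁ = (ln(S/K) + (r+σ²/2)T) / (σ√T) = (ln(98.88/83.73) + (0.0489+0.2176²/2)·1.3586) / 0.253632 = (0.166310 + 0.098600) / 0.253632 = 1.044464
d₂ = d₁ − σ√T = 1.044464 − 0.253632 = 0.790832
e^{−rT} = 0.935723
N(d₁) = 0.851865,  N(d₂) = 0.785479
price = S·N(d₁) − K·e^{−rT}·N(d₂) = 84.232373 − 61.540782 = 22.691591

exchange price = 19.877537
price(DEF call K=83.73) = 22.691591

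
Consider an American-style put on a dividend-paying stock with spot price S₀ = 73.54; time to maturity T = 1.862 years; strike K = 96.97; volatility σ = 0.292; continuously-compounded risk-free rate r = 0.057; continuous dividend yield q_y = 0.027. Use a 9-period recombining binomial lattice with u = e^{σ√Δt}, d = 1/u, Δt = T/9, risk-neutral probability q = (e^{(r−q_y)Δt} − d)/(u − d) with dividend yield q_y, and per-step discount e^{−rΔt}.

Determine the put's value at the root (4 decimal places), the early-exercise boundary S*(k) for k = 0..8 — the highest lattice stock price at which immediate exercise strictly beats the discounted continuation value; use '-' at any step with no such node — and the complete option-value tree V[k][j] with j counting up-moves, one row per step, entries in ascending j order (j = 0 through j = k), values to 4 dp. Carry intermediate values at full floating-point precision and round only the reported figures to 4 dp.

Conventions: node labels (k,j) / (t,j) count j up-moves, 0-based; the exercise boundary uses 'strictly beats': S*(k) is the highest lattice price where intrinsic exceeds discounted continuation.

params: Δt=0.20689 u=1.14204 d=0.87563 q=0.49021 e^(-rΔt)=0.98828
t_9 payoffs: 74.7169 67.9462 59.1156 47.5981 32.5765 12.9844 0.0000 0.0000 0.0000 0.0000
t_8: node(8,0) S=25.4140 payoff=71.5560 vs cont=70.5608 → 71.5560 [stop]  node(8,1) S=33.1463 payoff=63.8237 vs cont=62.8715 → 63.8237 [stop]  node(8,2) S=43.2313 payoff=53.7387 vs cont=52.8427 → 53.7387 [stop]  node(8,3) S=56.3846 payoff=40.5854 vs cont=39.7626 → 40.5854 [stop]  node(8,4) S=73.5400 payoff=23.4300 vs cont=22.7028 → 23.4300 [stop]  node(8,5) S=95.9150 payoff=1.0550 vs cont=6.5416 → 6.5416 [wait]  node(8,6) S=125.0977 payoff=0.0000 vs cont=0.0000 → 0.0000 [wait]  node(8,7) S=163.1594 payoff=0.0000 vs cont=0.0000 → 0.0000 [wait]  node(8,8) S=212.8015 payoff=0.0000 vs cont=0.0000 → 0.0000 [wait]  ⇒ S*(8)=73.5400
t_7: node(7,0) S=29.0238 payoff=67.9462 vs cont=66.9711 → 67.9462 [stop]  node(7,1) S=37.8544 payoff=59.1156 vs cont=58.1896 → 59.1156 [stop]  node(7,2) S=49.3719 payoff=47.5981 vs cont=46.7363 → 47.5981 [stop]  node(7,3) S=64.3935 payoff=32.5765 vs cont=31.7984 → 32.5765 [stop]  node(7,4) S=83.9856 payoff=12.9844 vs cont=14.9735 → 14.9735 [wait]  node(7,5) S=109.5388 payoff=0.0000 vs cont=3.2957 → 3.2957 [wait]  node(7,6) S=142.8666 payoff=0.0000 vs cont=0.0000 → 0.0000 [wait]  node(7,7) S=186.3345 payoff=0.0000 vs cont=0.0000 → 0.0000 [wait]  ⇒ S*(7)=64.3935
t_6: node(6,0) S=33.1463 payoff=63.8237 vs cont=62.8715 → 63.8237 [stop]  node(6,1) S=43.2313 payoff=53.7387 vs cont=52.8427 → 53.7387 [stop]  node(6,2) S=56.3846 payoff=40.5854 vs cont=39.7626 → 40.5854 [stop]  node(6,3) S=73.5400 payoff=23.4300 vs cont=23.6665 → 23.6665 [wait]  node(6,4) S=95.9150 payoff=1.0550 vs cont=9.1405 → 9.1405 [wait]  node(6,5) S=125.0977 payoff=0.0000 vs cont=1.6604 → 1.6604 [wait]  node(6,6) S=163.1594 payoff=0.0000 vs cont=0.0000 → 0.0000 [wait]  ⇒ S*(6)=56.3846
t_5: node(5,0) S=37.8544 payoff=59.1156 vs cont=58.1896 → 59.1156 [stop]  node(5,1) S=49.3719 payoff=47.5981 vs cont=46.7363 → 47.5981 [stop]  node(5,2) S=64.3935 payoff=32.5765 vs cont=31.9129 → 32.5765 [stop]  node(5,3) S=83.9856 payoff=12.9844 vs cont=16.3516 → 16.3516 [wait]  node(5,4) S=109.5388 payoff=0.0000 vs cont=5.4095 → 5.4095 [wait]  node(5,5) S=142.8666 payoff=0.0000 vs cont=0.8365 → 0.8365 [wait]  ⇒ S*(5)=64.3935
t_4: node(4,0) S=43.2313 payoff=53.7387 vs cont=52.8427 → 53.7387 [stop]  node(4,1) S=56.3846 payoff=40.5854 vs cont=39.7626 → 40.5854 [stop]  node(4,2) S=73.5400 payoff=23.4300 vs cont=24.3342 → 24.3342 [wait]  node(4,3) S=95.9150 payoff=1.0550 vs cont=10.8588 → 10.8588 [wait]  node(4,4) S=125.0977 payoff=0.0000 vs cont=3.1306 → 3.1306 [wait]  ⇒ S*(4)=56.3846
t_3: node(3,0) S=49.3719 payoff=47.5981 vs cont=46.7363 → 47.5981 [stop]  node(3,1) S=64.3935 payoff=32.5765 vs cont=32.2364 → 32.5765 [stop]  node(3,2) S=83.9856 payoff=12.9844 vs cont=17.5205 → 17.5205 [wait]  node(3,3) S=109.5388 payoff=0.0000 vs cont=6.9875 → 6.9875 [wait]  ⇒ S*(3)=64.3935
t_2: node(2,0) S=56.3846 payoff=40.5854 vs cont=39.7626 → 40.5854 [stop]  node(2,1) S=73.5400 payoff=23.4300 vs cont=24.9005 → 24.9005 [wait]  node(2,2) S=95.9150 payoff=1.0550 vs cont=12.2122 → 12.2122 [wait]  ⇒ S*(2)=56.3846
t_1: node(1,0) S=64.3935 payoff=32.5765 vs cont=32.5107 → 32.5765 [stop]  node(1,1) S=83.9856 payoff=12.9844 vs cont=18.4615 → 18.4615 [wait]  ⇒ S*(1)=64.3935
t_0: node(0,0) S=73.5400 payoff=23.4300 vs cont=25.3563 → 25.3563 [wait]  ⇒ S*(0)=-

price = 25.3563
boundary = - 64.3935 56.3846 64.3935 56.3846 64.3935 56.3846 64.3935 73.5400
tree:
25.3563
32.5765 18.4615
40.5854 24.9005 12.2122
47.5981 32.5765 17.5205 6.9875
53.7387 40.5854 24.3342 10.8588 3.1306
59.1156 47.5981 32.5765 16.3516 5.4095 0.8365
63.8237 53.7387 40.5854 23.6665 9.1405 1.6604 0.0000
67.9462 59.1156 47.5981 32.5765 14.9735 3.2957 0.0000 0.0000
71.5560 63.8237 53.7387 40.5854 23.4300 6.5416 0.0000 0.0000 0.0000
74.7169 67.9462 59.1156 47.5981 32.5765 12.9844 0.0000 0.0000 0.0000 0.0000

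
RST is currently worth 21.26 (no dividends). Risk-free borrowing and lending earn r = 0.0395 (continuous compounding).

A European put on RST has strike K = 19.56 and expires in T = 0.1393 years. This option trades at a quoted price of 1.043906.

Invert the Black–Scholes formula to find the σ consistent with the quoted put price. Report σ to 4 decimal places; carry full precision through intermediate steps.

sigma = 0.5973

At σ = 0.5973 the Black–Scholes value reproduces the quote:
σ√T = 0.5973·√0.1393 = 0.222930
d₁ = (ln(S/K) + (r+σ²/2)T) / (σ√T) = (ln(21.26/19.56) + (0.0395+0.5973²/2)·0.1393) / 0.222930 = (0.083341 + 0.030351) / 0.222930 = 0.509990
d₂ = d₁ − σ√T = 0.509990 − 0.222930 = 0.287060
e^{−rT} = 0.994513
N(−d₁) = 0.305029,  N(−d₂) = 0.387033
V = K·e^{−rT}·N(−d₂) − S·N(−d₁) = 7.528829 − 6.484923 = 1.043906 (equal to the quote); since ∂V/∂σ > 0 for all σ, the implied volatility is unique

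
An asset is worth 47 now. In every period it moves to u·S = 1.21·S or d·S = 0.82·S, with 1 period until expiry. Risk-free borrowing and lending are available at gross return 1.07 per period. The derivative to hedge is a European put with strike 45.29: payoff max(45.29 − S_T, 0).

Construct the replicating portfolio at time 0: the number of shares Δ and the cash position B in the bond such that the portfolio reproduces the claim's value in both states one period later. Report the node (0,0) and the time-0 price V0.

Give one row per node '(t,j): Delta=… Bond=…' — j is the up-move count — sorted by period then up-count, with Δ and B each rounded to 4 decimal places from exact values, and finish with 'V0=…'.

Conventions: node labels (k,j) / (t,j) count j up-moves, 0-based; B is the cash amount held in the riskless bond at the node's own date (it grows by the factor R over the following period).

The replicating-portfolio and risk-neutral prices coincide; use p* = (1.07−0.82)/(1.21−0.82) = 0.6410 for the latter.
Terminal payoffs: V(1,0)=6.7500, V(1,1)=0.0000
(0,0): S=47.0000. Δ = (V_up−V_dn)/(S_up−S_dn) = (0.0000−6.7500)/(56.8700−38.5400) = -0.3682. V = [p*·0.0000 + (1−p*)·6.7500]/1.07 = 2.2646. B = V − Δ·S = 19.5723.
Verification: the root portfolio costs Δ(0,0)·S0 + B(0,0) = 2.2646, matching V0.

(0,0): Delta=-0.3682 Bond=19.5723
V0=2.2646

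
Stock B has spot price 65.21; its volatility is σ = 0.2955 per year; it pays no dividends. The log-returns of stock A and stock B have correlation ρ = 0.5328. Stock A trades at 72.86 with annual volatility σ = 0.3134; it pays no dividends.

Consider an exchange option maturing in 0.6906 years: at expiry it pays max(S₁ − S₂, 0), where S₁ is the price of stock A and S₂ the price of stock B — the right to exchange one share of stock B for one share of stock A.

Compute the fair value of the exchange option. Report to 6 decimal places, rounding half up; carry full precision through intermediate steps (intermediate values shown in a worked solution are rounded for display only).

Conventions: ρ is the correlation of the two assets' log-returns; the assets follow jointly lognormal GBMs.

σ_eff = √(σ₁² + σ₂² − 2ρσ₁σ₂) = √(0.3134² + 0.2955² − 2·0.5328·0.3134·0.2955) = 0.294712
d₁ = (ln(S₁/S₂) + (q₂ − q₁ + σ_eff²/2)T) / (σ_eff√T) = (ln(72.86/65.21) + (0.0 − 0.0 + 0.043427)·0.6906) / 0.244912 = 0.575381
d₂ = d₁ − σ_eff√T = 0.575381 − 0.244912 = 0.330469
N(d₁) = 0.717483,  N(d₂) = 0.629477
V = S₁·e^{−q₁T}·N(d₁) − S₂·e^{−q₂T}·N(d₂) = 52.275836 − 41.048214 = 11.227622
Key observation: pricing in stock B-units makes this a unit-strike call on the ratio S₁/S₂ — the risk-free rate cancels and cannot affect the value.

exchange price = 11.227622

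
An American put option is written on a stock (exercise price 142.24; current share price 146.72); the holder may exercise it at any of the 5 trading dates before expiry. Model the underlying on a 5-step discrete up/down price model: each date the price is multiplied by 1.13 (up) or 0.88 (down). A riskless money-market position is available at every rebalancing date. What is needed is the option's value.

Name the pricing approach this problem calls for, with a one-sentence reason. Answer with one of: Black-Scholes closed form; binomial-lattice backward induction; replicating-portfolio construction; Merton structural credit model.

Key observation: the defining feature is the embedded early-exercise option across 5 discrete dates on the spot-146.72 tree; pricing the strike-142.24 put means working backward with an exercise test at every node.

framework: binomial-lattice backward induction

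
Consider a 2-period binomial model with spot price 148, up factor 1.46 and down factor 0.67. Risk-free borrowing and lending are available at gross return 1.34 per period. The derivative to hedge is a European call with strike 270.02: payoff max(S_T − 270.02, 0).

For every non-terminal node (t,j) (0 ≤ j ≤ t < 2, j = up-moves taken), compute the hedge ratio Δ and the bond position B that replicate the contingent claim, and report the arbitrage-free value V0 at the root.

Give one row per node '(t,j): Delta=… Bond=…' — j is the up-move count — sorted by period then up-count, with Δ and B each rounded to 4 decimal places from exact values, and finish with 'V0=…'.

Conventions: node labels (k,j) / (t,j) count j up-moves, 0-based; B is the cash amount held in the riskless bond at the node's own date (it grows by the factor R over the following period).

(0,0): Delta=0.2461 Bond=-18.2089
(1,0): Delta=0.0000 Bond=0.0000
(1,1): Delta=0.2663 Bond=-28.7701
V0=18.2089

No-arbitrage ⇒ martingale measure with p* = (R−d)/(u−d) = 0.8481.
Payoffs at expiry: V(2,0)=0.0000, V(2,1)=0.0000, V(2,2)=45.4568
Node (1,0) S=99.1600: V=(p*·0.0000+(1−p*)·0.0000)/1.34=0.0000; Δ=(0.0000−0.0000)/(144.7736−66.4372)=0.0000; B=V−Δ·S=0.0000
Node (1,1) S=216.0800: V=(p*·45.4568+(1−p*)·0.0000)/1.34=28.7701; Δ=(45.4568−0.0000)/(315.4768−144.7736)=0.2663; B=V−Δ·S=-28.7701
Node (0,0) S=148.0000: V=(p*·28.7701+(1−p*)·0.0000)/1.34=18.2089; Δ=(28.7701−0.0000)/(216.0800−99.1600)=0.2461; B=V−Δ·S=-18.2089
As a check, the time-0 holding Δ(0,0)·S0 + B(0,0) comes to 18.2089 — exactly V0.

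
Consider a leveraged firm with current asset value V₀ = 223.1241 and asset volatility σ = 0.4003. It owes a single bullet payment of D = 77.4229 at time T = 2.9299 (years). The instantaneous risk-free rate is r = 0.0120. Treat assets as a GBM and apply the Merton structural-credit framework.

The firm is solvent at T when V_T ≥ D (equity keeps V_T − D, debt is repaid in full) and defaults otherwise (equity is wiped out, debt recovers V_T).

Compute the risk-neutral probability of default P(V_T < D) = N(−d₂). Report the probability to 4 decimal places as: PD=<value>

Apply the equity-as-call identities (strike 77.4229, horizon 2.9299 years):
d₁ = [ln(V₀/D) + (r + σ²/2)T] / (σ√T)
   = [ln(223.1241/77.4229) + (0.0120 + 0.5·0.4003²)·2.9299] / (0.4003·√2.9299)
   = [1.058446 + 0.269903] / 0.685192 = 1.938652
d₂ = d₁ − σ√T = 1.938652 − 0.685192 = 1.253461
risk-neutral PD = N(−d₂) = N(-1.253461) = 0.105019

PD=0.1050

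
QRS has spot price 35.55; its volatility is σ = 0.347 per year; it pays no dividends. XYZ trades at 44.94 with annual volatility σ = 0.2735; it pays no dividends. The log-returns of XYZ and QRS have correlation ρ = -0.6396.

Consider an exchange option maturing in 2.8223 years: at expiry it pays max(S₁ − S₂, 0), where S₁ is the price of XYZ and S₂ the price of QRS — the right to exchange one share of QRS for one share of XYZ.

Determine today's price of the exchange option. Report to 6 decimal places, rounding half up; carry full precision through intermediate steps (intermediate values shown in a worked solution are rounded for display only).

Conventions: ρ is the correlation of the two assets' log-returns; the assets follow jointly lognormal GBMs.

exchange price = 19.738193

σ_eff = √(σ₁² + σ₂² − 2ρσ₁σ₂) = √(0.2735² + 0.347² − 2·-0.6396·0.2735·0.347) = 0.562684
d₁ = (ln(S₁/S₂) + (q₂ − q₁ + σ_eff²/2)T) / (σ_eff√T) = (ln(44.94/35.55) + (0.0 − 0.0 + 0.158307)·2.8223) / 0.945292 = 0.720599
d₂ = d₁ − σ_eff√T = 0.720599 − 0.945292 = -0.224693
N(d₁) = 0.764422,  N(d₂) = 0.411109
V = S₁·e^{−q₁T}·N(d₁) − S₂·e^{−q₂T}·N(d₂) = 34.353121 − 14.614928 = 19.738193
Key observation: no risk-free rate is needed — with the second asset as numeraire the exchange option is a call on the ratio S₁/S₂, and r cancels out of the value.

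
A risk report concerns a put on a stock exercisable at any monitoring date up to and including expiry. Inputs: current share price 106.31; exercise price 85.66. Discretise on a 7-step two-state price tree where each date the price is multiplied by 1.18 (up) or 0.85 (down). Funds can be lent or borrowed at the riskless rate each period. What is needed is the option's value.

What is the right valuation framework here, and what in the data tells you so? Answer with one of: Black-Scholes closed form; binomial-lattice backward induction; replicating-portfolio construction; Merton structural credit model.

framework: binomial-lattice backward induction

Key observation: with exercise allowed before expiry on a discrete up/down model (7 steps from spot 106.31), the strike-85.66 put's value must be rolled back through the tree testing early exercise at each node.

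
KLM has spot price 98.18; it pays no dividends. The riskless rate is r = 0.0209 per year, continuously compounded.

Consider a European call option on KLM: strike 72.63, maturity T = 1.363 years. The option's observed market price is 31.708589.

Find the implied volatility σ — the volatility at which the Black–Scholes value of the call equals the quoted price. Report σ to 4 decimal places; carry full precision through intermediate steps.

At σ = 0.3548 the Black–Scholes value reproduces the quote:
σ√T = 0.3548·√1.363 = 0.414220
d₁ = (ln(S/K) + (r+σ²/2)T) / (σ√T) = (ln(98.18/72.63) + (0.0209+0.3548²/2)·1.363) / 0.414220 = (0.301424 + 0.114276) / 0.414220 = 1.003573
d₂ = d₁ − σ√T = 1.003573 − 0.414220 = 0.589353
e^{−rT} = 0.971915
N(d₁) = 0.842208,  N(d₂) = 0.722188
V = S·N(d₁) − K·e^{−rT}·N(d₂) = 82.687958 − 50.979369 = 31.708589 (the observed quote) — the price is monotone increasing in volatility, hence this σ is the only solution

sigma = 0.3548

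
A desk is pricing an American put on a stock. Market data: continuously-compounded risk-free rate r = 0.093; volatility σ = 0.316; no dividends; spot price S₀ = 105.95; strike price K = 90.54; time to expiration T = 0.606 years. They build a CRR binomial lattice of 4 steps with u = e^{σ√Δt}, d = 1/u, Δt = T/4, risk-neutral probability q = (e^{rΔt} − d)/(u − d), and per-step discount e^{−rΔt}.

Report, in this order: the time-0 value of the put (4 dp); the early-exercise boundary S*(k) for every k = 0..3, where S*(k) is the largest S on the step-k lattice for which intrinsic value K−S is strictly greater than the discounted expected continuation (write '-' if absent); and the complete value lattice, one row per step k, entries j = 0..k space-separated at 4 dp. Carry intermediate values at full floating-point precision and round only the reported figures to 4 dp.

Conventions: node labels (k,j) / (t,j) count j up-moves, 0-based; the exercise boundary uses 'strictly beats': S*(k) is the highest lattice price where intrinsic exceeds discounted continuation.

price = 2.9730
boundary = - - - 73.2573
tree:
2.9730
5.5021 0.7815
9.9282 1.6749 0.0000
17.2827 3.5900 0.0000 0.0000
25.7611 7.6948 0.0000 0.0000 0.0000

Δt=0.15150  u=1.13088  d=0.88427  q=0.52683  discount=0.98601
step 4 (expiry): payoffs max(K−S,0) = 25.7611 7.6948 0.0000 0.0000 0.0000
step 3: (k=3,j=0): S=73.2573, K−S=17.2827, hold=16.0160 ⇒ V=17.2827 exercise | (k=3,j=1): S=93.6880, K−S=0.0000, hold=3.5900 ⇒ V=3.5900 continue | (k=3,j=2): S=119.8168, K−S=0.0000, hold=0.0000 ⇒ V=0.0000 continue | (k=3,j=3): S=153.2326, K−S=0.0000, hold=0.0000 ⇒ V=0.0000 continue  boundary S*=73.2573
step 2: (k=2,j=0): S=82.8452, K−S=7.6948, hold=9.9282 ⇒ V=9.9282 continue | (k=2,j=1): S=105.9500, K−S=0.0000, hold=1.6749 ⇒ V=1.6749 continue | (k=2,j=2): S=135.4985, K−S=0.0000, hold=0.0000 ⇒ V=0.0000 continue  boundary S*=-
step 1: (k=1,j=0): S=93.6880, K−S=0.0000, hold=5.5021 ⇒ V=5.5021 continue | (k=1,j=1): S=119.8168, K−S=0.0000, hold=0.7815 ⇒ V=0.7815 continue  boundary S*=-
step 0: (k=0,j=0): S=105.9500, K−S=0.0000, hold=2.9730 ⇒ V=2.9730 continue  boundary S*=-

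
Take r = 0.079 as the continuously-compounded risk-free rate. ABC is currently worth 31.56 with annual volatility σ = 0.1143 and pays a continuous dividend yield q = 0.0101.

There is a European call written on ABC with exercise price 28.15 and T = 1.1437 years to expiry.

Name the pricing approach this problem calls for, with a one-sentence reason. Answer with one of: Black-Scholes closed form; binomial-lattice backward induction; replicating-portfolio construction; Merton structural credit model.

Key observation: the strike-28.15 call on ABC is European-exercise on a continuously-modelled lognormal underlying, so its value is a single closed-form evaluation.

framework: Black-Scholes closed form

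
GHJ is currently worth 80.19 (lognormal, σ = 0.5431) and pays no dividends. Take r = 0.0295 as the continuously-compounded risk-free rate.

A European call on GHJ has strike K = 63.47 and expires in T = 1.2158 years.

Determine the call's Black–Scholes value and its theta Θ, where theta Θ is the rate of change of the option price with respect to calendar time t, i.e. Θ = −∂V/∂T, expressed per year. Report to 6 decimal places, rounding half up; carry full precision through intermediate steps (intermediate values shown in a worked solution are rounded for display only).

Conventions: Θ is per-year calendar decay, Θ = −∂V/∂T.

price = 27.721153
Θ = -6.959599

σ√T = 0.5431·√1.2158 = 0.598840
d₁ = (ln(S/K) + (r+σ²/2)T) / (σ√T) = (ln(80.19/63.47) + (0.0295+0.5431²/2)·1.2158) / 0.598840 = (0.233831 + 0.215171) / 0.598840 = 0.749787
d₂ = d₁ − σ√T = 0.749787 − 0.598840 = 0.150947
e^{−rT} = 0.964769
N(d₁) = 0.773308,  N(d₂) = 0.559991
Call price V = S·N(d₁) − K·e^{−rT}·N(d₂) = 62.011600 − 34.290446 = 27.721153
φ(d₁) = (1/√(2π))·e^{−d₁²/2} = 0.301186
Θ = −S·φ(d₁)·σ/(2√T) − r·K·e^{−rT}·N(d₂) = −5.948030 − 1.011568 = -6.959599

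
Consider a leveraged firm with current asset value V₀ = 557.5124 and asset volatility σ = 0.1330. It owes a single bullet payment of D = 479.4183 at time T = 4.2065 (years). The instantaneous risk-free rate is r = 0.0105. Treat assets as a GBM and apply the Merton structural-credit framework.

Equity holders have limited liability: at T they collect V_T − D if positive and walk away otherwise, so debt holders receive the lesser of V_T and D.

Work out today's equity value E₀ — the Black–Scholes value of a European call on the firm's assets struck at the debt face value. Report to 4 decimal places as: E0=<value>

Work the structural quantities from V₀ = 557.5124 against face 479.4183:
d₁ = [ln(V₀/D) + (r + σ²/2)T] / (σ√T)
   = [ln(557.5124/479.4183) + (0.0105 + 0.5·0.1330²)·4.2065] / (0.1330·√4.2065)
   = [0.150911 + 0.081373] / 0.272780 = 0.851544
d₂ = d₁ − σ√T = 0.851544 − 0.272780 = 0.578764
N(d₁) = 0.802766,  N(d₂) = 0.718626,  e^(−rT) = 0.956793
E₀ = V₀·N(d₁) − D·e^(−rT)·N(d₂)
   = 557.5124·0.802766 − 479.4183·0.956793·0.718626 = 117.915607

E0=117.9156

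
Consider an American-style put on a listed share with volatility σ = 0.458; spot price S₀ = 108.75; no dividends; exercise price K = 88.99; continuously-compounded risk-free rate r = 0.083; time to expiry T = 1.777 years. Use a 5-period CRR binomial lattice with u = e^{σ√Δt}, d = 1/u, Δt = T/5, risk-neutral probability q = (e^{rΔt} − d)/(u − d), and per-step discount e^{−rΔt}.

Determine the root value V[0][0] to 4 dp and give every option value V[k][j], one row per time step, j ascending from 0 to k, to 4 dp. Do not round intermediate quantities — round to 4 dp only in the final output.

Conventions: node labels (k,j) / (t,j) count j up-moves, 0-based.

price = 10.6958
tree:
10.6958
17.3553 4.3198
27.2896 7.9300 0.7723
41.0507 14.4336 1.5484 0.0000
52.5052 26.0001 3.1045 0.0000 0.0000
61.2227 41.0507 6.2244 0.0000 0.0000 0.0000

Δt=0.35540  u=1.31395  d=0.76106  q=0.48631  discount=0.97093
step 5 (expiry): payoffs max(K−S,0) = 61.2227 41.0507 6.2244 0.0000 0.0000 0.0000
k=4: (k=4,j=0): S=36.4848, K−S=52.5052, hold=49.9185 ⇒ V=52.5052 exercise | (k=4,j=1): S=62.9899, K−S=26.0001, hold=23.4134 ⇒ V=26.0001 exercise | (k=4,j=2): S=108.7500, K−S=0.0000, hold=3.1045 ⇒ V=3.1045 continue | (k=4,j=3): S=187.7533, K−S=0.0000, hold=0.0000 ⇒ V=0.0000 continue | (k=4,j=4): S=324.1500, K−S=0.0000, hold=0.0000 ⇒ V=0.0000 continue
k=3: (k=3,j=0): S=47.9393, K−S=41.0507, hold=38.4640 ⇒ V=41.0507 exercise | (k=3,j=1): S=82.7656, K−S=6.2244, hold=14.4336 ⇒ V=14.4336 continue | (k=3,j=2): S=142.8922, K−S=0.0000, hold=1.5484 ⇒ V=1.5484 continue | (k=3,j=3): S=246.6987, K−S=0.0000, hold=0.0000 ⇒ V=0.0000 continue
k=2: (k=2,j=0): S=62.9899, K−S=26.0001, hold=27.2896 ⇒ V=27.2896 continue | (k=2,j=1): S=108.7500, K−S=0.0000, hold=7.9300 ⇒ V=7.9300 continue | (k=2,j=2): S=187.7533, K−S=0.0000, hold=0.7723 ⇒ V=0.7723 continue
k=1: (k=1,j=0): S=82.7656, K−S=6.2244, hold=17.3553 ⇒ V=17.3553 continue | (k=1,j=1): S=142.8922, K−S=0.0000, hold=4.3198 ⇒ V=4.3198 continue
k=0: (k=0,j=0): S=108.7500, K−S=0.0000, hold=10.6958 ⇒ V=10.6958 continue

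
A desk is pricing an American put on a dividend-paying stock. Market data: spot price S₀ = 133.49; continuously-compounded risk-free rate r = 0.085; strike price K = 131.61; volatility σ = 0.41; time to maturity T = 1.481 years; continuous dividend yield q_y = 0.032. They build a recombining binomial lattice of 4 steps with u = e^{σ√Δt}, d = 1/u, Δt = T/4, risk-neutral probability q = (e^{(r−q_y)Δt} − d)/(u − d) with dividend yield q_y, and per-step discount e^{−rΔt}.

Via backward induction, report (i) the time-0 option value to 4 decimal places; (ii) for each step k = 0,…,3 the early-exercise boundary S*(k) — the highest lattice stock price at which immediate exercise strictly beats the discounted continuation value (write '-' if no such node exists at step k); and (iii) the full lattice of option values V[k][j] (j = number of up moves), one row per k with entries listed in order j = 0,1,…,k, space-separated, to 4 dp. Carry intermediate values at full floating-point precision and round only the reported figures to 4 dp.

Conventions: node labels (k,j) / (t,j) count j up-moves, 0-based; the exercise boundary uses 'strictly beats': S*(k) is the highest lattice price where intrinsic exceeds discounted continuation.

Δt=0.37025, u=1.28335, d=0.77921, q=0.47726, disc=e^(-rΔt)=0.96902
k=4 terminal: V=max(K-S,0) → 82.3990 50.5596 0.0000 0.0000 0.0000
k=3: j=0 S=63.1551 intr=68.4549 cont=65.1213 V=68.4549[EX]; j=1 S=104.0165 intr=27.5935 cont=25.6107 V=27.5935[EX]; j=2 S=171.3150 intr=0.0000 cont=0.0000 V=0.0000[hold]; j=3 S=282.1557 intr=0.0000 cont=0.0000 V=0.0000[hold]  S*(3)=104.0165
k=2: j=0 S=81.0504 intr=50.5596 cont=47.4368 V=50.5596[EX]; j=1 S=133.4900 intr=0.0000 cont=13.9774 V=13.9774[hold]; j=2 S=219.8579 intr=0.0000 cont=0.0000 V=0.0000[hold]  S*(2)=81.0504
k=1: j=0 S=104.0165 intr=27.5935 cont=32.0749 V=32.0749[hold]; j=1 S=171.3150 intr=0.0000 cont=7.0802 V=7.0802[hold]  S*(1)=-
k=0: j=0 S=133.4900 intr=0.0000 cont=19.5217 V=19.5217[hold]  S*(0)=-

price = 19.5217
boundary = - - 81.0504 104.0165
tree:
19.5217
32.0749 7.0802
50.5596 13.9774 0.0000
68.4549 27.5935 0.0000 0.0000
82.3990 50.5596 0.0000 0.0000 0.0000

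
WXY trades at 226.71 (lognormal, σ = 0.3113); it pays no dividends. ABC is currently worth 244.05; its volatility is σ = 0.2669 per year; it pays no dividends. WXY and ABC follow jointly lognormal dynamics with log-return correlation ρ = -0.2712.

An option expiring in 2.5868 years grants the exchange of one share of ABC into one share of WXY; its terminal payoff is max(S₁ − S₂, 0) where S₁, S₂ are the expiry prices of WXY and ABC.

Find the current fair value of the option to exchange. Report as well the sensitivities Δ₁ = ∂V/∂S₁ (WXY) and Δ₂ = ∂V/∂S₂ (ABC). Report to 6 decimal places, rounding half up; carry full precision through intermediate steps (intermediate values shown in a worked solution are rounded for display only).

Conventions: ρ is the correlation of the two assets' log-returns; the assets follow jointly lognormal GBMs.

exchange price = 59.817225
Δ1 = 0.607221
Δ2 = -0.318975

σ_eff = √(σ₁² + σ₂² − 2ρσ₁σ₂) = √(0.3113² + 0.2669² − 2·-0.2712·0.3113·0.2669) = 0.461746
d₁ = (ln(S₁/S₂) + (q₂ − q₁ + σ_eff²/2)T) / (σ_eff√T) = (ln(226.71/244.05) + (0.0 − 0.0 + 0.106605)·2.5868) / 0.742650 = 0.272084
d₂ = d₁ − σ_eff√T = 0.272084 − 0.742650 = -0.470566
N(d₁) = 0.607221,  N(d₂) = 0.318975
V = S₁·e^{−q₁T}·N(d₁) − S₂·e^{−q₂T}·N(d₂) = 137.663136 − 77.845911 = 59.817225
Key observation: pricing in ABC-units makes this a unit-strike call on the ratio S₁/S₂ — the risk-free rate cancels and cannot affect the value.
Δ₁ = e^{−q₁T}·N(d₁) = 0.607221;  Δ₂ = −e^{−q₂T}·N(d₂) = -0.318975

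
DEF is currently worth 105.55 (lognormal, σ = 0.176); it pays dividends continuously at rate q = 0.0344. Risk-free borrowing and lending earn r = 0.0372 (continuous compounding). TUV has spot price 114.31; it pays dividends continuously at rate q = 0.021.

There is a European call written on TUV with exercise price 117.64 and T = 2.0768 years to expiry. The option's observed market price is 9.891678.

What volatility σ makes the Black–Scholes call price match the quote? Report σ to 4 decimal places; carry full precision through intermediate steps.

sigma = 0.1536

At σ = 0.1536 the Black–Scholes value reproduces the quote:
σ√T = 0.1536·√2.0768 = 0.221355
d₁ = (ln(S/K) + (r−q+σ²/2)T) / (σ√T) = (ln(114.31/117.64) + (0.0372−0.021+0.1536²/2)·2.0768) / 0.221355 = (-0.028715 + 0.058143) / 0.221355 = 0.132945
d₂ = d₁ − σ√T = 0.132945 − 0.221355 = -0.088409
e^{−rT} = 0.925652
e^{−qT} = 0.957325
N(d₁) = 0.552882,  N(d₂) = 0.464776
V = S·e^{−qT}·N(d₁) − K·e^{−rT}·N(d₂) = 60.502817 − 50.611139 = 9.891678 (matching the quote); vega is positive throughout, so no other σ reproduces this price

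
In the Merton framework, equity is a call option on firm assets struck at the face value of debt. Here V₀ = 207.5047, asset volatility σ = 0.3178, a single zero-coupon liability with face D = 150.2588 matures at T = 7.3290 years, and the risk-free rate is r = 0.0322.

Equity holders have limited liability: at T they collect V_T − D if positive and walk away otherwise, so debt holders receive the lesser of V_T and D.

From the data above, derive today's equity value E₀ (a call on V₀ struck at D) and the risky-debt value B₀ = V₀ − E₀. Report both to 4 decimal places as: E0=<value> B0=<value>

E0=108.7873 B0=98.7174

Work the structural quantities from V₀ = 207.5047 against face 150.2588:
d₁ = [ln(V₀/D) + (r + σ²/2)T] / (σ√T)
   = [ln(207.5047/150.2588) + (0.0322 + 0.5·0.3178²)·7.3290] / (0.3178·√7.3290)
   = [0.322795 + 0.606097] / 0.860352 = 1.079664
d₂ = d₁ − σ√T = 1.079664 − 0.860352 = 0.219312
N(d₁) = 0.859854,  N(d₂) = 0.586797,  e^(−rT) = 0.789786
E₀ = V₀·N(d₁) − D·e^(−rT)·N(d₂)
   = 207.5047·0.859854 − 150.2588·0.789786·0.586797 = 108.787322
B₀ = V₀ − E₀ = 207.5047 − 108.787322 = 98.717378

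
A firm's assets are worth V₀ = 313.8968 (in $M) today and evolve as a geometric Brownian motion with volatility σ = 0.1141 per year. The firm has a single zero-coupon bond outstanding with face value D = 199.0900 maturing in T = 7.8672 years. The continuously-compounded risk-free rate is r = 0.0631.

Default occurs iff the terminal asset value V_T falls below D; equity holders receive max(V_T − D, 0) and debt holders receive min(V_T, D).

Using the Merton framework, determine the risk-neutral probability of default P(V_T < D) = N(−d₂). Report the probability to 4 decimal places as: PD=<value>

PD=0.0024

Work the structural quantities from V₀ = 313.8968 against face 199.0900:
d₁ = [ln(V₀/D) + (r + σ²/2)T] / (σ√T)
   = [ln(313.8968/199.0900) + (0.0631 + 0.5·0.1141²)·7.8672] / (0.1141·√7.8672)
   = [0.455307 + 0.547631] / 0.320034 = 3.133852
d₂ = d₁ − σ√T = 3.133852 − 0.320034 = 2.813819
risk-neutral PD = N(−d₂) = N(-2.813819) = 0.002448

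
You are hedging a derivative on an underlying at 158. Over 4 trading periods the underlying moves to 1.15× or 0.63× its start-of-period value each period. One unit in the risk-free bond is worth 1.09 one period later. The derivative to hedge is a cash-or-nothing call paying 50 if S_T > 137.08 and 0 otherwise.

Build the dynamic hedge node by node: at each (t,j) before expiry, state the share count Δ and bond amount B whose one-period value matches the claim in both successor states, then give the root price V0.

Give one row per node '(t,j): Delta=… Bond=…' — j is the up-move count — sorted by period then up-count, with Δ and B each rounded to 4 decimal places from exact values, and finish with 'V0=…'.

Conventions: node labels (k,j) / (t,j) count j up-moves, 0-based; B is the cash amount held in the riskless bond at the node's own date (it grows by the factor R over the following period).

The replicating-portfolio and risk-neutral prices coincide; use p* = (1.09−0.63)/(1.15−0.63) = 0.8846 for the latter.
Terminal payoffs: V(4,0)=0.0000, V(4,1)=0.0000, V(4,2)=0.0000, V(4,3)=50.0000, V(4,4)=50.0000
Node (3,0) S=39.5074: V=(p*·0.0000+(1−p*)·0.0000)/1.09=0.0000; Δ=(0.0000−0.0000)/(45.4335−24.8897)=0.0000; B=V−Δ·S=0.0000
Node (3,1) S=72.1167: V=(p*·0.0000+(1−p*)·0.0000)/1.09=0.0000; Δ=(0.0000−0.0000)/(82.9342−45.4335)=0.0000; B=V−Δ·S=0.0000
Node (3,2) S=131.6416: V=(p*·50.0000+(1−p*)·0.0000)/1.09=40.5787; Δ=(50.0000−0.0000)/(151.3879−82.9342)=0.7304; B=V−Δ·S=-55.5752
Node (3,3) S=240.2982: V=(p*·50.0000+(1−p*)·50.0000)/1.09=45.8716; Δ=(50.0000−50.0000)/(276.3430−151.3879)=0.0000; B=V−Δ·S=45.8716
Node (2,0) S=62.7102: V=(p*·0.0000+(1−p*)·0.0000)/1.09=0.0000; Δ=(0.0000−0.0000)/(72.1167−39.5074)=0.0000; B=V−Δ·S=0.0000
Node (2,1) S=114.4710: V=(p*·40.5787+(1−p*)·0.0000)/1.09=32.9326; Δ=(40.5787−0.0000)/(131.6416−72.1167)=0.6817; B=V−Δ·S=-45.1033
Node (2,2) S=208.9550: V=(p*·45.8716+(1−p*)·40.5787)/1.09=41.5237; Δ=(45.8716−40.5787)/(240.2982−131.6416)=0.0487; B=V−Δ·S=31.3451
Node (1,0) S=99.5400: V=(p*·32.9326+(1−p*)·0.0000)/1.09=26.7272; Δ=(32.9326−0.0000)/(114.4710−62.7102)=0.6362; B=V−Δ·S=-36.6047
Node (1,1) S=181.7000: V=(p*·41.5237+(1−p*)·32.9326)/1.09=37.1857; Δ=(41.5237−32.9326)/(208.9550−114.4710)=0.0909; B=V−Δ·S=20.6643
Node (0,0) S=158.0000: V=(p*·37.1857+(1−p*)·26.7272)/1.09=33.0082; Δ=(37.1857−26.7272)/(181.7000−99.5400)=0.1273; B=V−Δ·S=12.8958
Sanity check at the root: Δ(0,0)·S0 + B(0,0) reproduces V0 = 33.0082.

(0,0): Delta=0.1273 Bond=12.8958
(1,0): Delta=0.6362 Bond=-36.6047
(1,1): Delta=0.0909 Bond=20.6643
(2,0): Delta=0.0000 Bond=0.0000
(2,1): Delta=0.6817 Bond=-45.1033
(2,2): Delta=0.0487 Bond=31.3451
(3,0): Delta=0.0000 Bond=0.0000
(3,1): Delta=0.0000 Bond=0.0000
(3,2): Delta=0.7304 Bond=-55.5752
(3,3): Delta=0.0000 Bond=45.8716
V0=33.0082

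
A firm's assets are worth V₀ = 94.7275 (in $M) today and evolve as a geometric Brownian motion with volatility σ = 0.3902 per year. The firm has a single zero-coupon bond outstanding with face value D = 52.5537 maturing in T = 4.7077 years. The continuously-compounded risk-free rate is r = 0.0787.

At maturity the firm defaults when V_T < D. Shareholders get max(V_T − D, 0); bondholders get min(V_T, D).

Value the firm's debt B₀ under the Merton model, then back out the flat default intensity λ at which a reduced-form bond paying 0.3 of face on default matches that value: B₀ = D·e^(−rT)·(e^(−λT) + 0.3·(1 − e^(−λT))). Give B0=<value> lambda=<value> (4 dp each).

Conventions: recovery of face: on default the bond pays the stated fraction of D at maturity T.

Equity is a call on the firm's assets struck at D = 52.5537:
d₁ = [ln(V₀/D) + (r + σ²/2)T] / (σ√T)
   = [ln(94.7275/52.5537) + (0.0787 + 0.5·0.3902²)·4.7077] / (0.3902·√4.7077)
   = [0.589169 + 0.728884] / 0.846626 = 1.556830
d₂ = d₁ − σ√T = 1.556830 − 0.846626 = 0.710204
N(d₁) = 0.940245,  N(d₂) = 0.761211,  e^(−rT) = 0.690392
E₀ = V₀·N(d₁) − D·e^(−rT)·N(d₂)
   = 94.7275·0.940245 − 52.5537·0.690392·0.761211 = 61.448264
B₀ = V₀ − E₀ = 94.7275 − 61.448264 = 33.279236
e^(−λT) = (B₀·e^(rT)/D − 0.3)/(1 − 0.3) = (33.2792·1.448453/52.5537 − 0.3)/0.7 = 0.88174415
λ = −ln(0.88174415)/4.7077 = 0.026734

B0=33.2792 lambda=0.0267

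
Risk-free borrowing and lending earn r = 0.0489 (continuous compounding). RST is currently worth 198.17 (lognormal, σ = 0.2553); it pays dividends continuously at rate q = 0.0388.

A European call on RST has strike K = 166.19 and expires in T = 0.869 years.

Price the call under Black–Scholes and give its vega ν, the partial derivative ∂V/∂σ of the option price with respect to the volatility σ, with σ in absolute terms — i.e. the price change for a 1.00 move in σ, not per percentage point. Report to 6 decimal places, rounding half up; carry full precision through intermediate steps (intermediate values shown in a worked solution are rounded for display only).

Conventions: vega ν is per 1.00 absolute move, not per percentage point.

price = 37.511395
ν = 47.723257

σ√T = 0.2553·√0.869 = 0.237991
d₁ = (ln(S/K) + (r−q+σ²/2)T) / (σ√T) = (ln(198.17/166.19) + (0.0489−0.0388+0.2553²/2)·0.869) / 0.237991 = (0.175994 + 0.037097) / 0.237991 = 0.895371
d₂ = d₁ − σ√T = 0.895371 − 0.237991 = 0.657380
e^{−rT} = 0.958396
e^{−qT} = 0.966845
N(d₁) = 0.814706,  N(d₂) = 0.744532
Call price V = S·e^{−qT}·N(d₁) − K·e^{−rT}·N(d₂) = 156.097308 − 118.585913 = 37.511395
φ(d₁) = (1/√(2π))·e^{−d₁²/2} = 0.267193
ν = S·e^{−qT}·φ(d₁)·√T = 47.723257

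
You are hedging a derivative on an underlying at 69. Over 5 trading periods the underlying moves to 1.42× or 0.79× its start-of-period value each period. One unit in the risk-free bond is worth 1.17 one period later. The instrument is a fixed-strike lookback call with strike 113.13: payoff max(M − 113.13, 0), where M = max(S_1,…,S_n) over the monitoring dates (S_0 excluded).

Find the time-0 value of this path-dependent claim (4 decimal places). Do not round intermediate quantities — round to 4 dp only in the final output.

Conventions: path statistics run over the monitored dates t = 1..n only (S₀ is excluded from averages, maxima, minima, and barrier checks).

No-arbitrage gives p* = (R−d)/(u−d) = 0.6032: enumerate every path, weight its payoff by its p*-probability, and discount by R^5.
Enumerate all 2^5 = 32 price paths (U = up ×1.42, D = down ×0.79); each path with k up-moves has probability p*^k·(1−p*)^(5−k).
DDDDD: M=54.5100, payoff=0.0000, prob=0.009840
UDDDD: M=97.9800, payoff=0.0000, prob=0.014957
DUDDD: M=77.4042, payoff=0.0000, prob=0.014957
UUDDD: M=139.1316, payoff=26.0016, prob=0.022734
DDUDD: M=61.1493, payoff=0.0000, prob=0.014957
UDUDD: M=109.9140, payoff=0.0000, prob=0.022734
DUUDD: M=109.9140, payoff=0.0000, prob=0.022734
UUUDD: M=197.5669, payoff=84.4369, prob=0.034556
DDDUD: M=54.5100, payoff=0.0000, prob=0.014957
UDDUD: M=97.9800, payoff=0.0000, prob=0.022734
DUDUD: M=86.8320, payoff=0.0000, prob=0.022734
UUDUD: M=156.0778, payoff=42.9478, prob=0.034556
DDUUD: M=86.8320, payoff=0.0000, prob=0.022734
UDUUD: M=156.0778, payoff=42.9478, prob=0.034556
DUUUD: M=156.0778, payoff=42.9478, prob=0.034556
UUUUD: M=280.5450, payoff=167.4150, prob=0.052526
DDDDU: M=54.5100, payoff=0.0000, prob=0.014957
UDDDU: M=97.9800, payoff=0.0000, prob=0.022734
DUDDU: M=77.4042, payoff=0.0000, prob=0.022734
UUDDU: M=139.1316, payoff=26.0016, prob=0.034556
DDUDU: M=68.5973, payoff=0.0000, prob=0.022734
UDUDU: M=123.3015, payoff=10.1715, prob=0.034556
DUUDU: M=123.3015, payoff=10.1715, prob=0.034556
UUUDU: M=221.6305, payoff=108.5005, prob=0.052526
DDDUU: M=68.5973, payoff=0.0000, prob=0.022734
UDDUU: M=123.3015, payoff=10.1715, prob=0.034556
DUDUU: M=123.3015, payoff=10.1715, prob=0.034556
UUDUU: M=221.6305, payoff=108.5005, prob=0.052526
DDUUU: M=123.3015, payoff=10.1715, prob=0.034556
UDUUU: M=221.6305, payoff=108.5005, prob=0.052526
DUUUU: M=221.6305, payoff=108.5005, prob=0.052526
UUUUU: M=398.3738, payoff=285.2438, prob=0.079839
Price = Σ prob·payoff / R^5 = 64.980721 / 2.192448 = 29.6384

price = 29.6384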